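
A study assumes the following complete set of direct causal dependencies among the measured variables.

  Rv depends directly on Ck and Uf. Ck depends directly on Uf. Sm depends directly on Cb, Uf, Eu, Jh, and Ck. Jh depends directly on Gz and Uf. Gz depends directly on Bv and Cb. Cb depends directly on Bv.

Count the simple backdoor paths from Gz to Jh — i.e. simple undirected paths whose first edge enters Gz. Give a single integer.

A backdoor path from Gz to Jh is any simple undirected path whose first edge points into Gz (i.e. leaves Gz via a parent).
Parents of Gz: {Bv, Cb}.
Enumerating:
  P1: Gz <- Bv -> Cb -> Sm <- Uf -> Jh
  P2: Gz <- Bv -> Cb -> Sm <- Ck <- Uf -> Jh
  P3: Gz <- Bv -> Cb -> Sm <- Ck -> Rv <- Uf -> Jh
  P4: Gz <- Bv -> Cb -> Sm <- Jh
  P5: Gz <- Cb -> Sm <- Uf -> Jh
  P6: Gz <- Cb -> Sm <- Ck <- Uf -> Jh
  P7: Gz <- Cb -> Sm <- Ck -> Rv <- Uf -> Jh
  P8: Gz <- Cb -> Sm <- Jh
That exhausts the simple backdoor paths. Count: 8.

8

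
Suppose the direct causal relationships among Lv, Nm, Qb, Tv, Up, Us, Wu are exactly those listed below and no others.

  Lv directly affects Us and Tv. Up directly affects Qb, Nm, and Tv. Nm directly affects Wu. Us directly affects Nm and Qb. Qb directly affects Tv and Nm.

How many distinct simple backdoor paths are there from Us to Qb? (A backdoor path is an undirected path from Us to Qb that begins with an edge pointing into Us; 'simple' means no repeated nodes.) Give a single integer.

3

A backdoor path from Us to Qb is any simple undirected path whose first edge points into Us (i.e. leaves Us via a parent).
Parents of Us: {Lv}.
Enumerating:
  P1: Us <- Lv -> Tv <- Up -> Qb
  P2: Us <- Lv -> Tv <- Up -> Nm <- Qb
  P3: Us <- Lv -> Tv <- Qb
That exhausts the simple backdoor paths. Count: 3.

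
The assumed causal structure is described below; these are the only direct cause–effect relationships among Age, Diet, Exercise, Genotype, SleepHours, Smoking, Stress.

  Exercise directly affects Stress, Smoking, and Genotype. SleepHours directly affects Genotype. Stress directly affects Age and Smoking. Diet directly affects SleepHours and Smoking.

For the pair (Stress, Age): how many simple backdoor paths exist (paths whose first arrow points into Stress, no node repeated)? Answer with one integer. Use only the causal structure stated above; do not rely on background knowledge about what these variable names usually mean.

0

A backdoor path from Stress to Age is any simple undirected path whose first edge points into Stress (i.e. leaves Stress via a parent).
Parents of Stress: {Exercise}.
No simple path from any parent of Stress reaches Age without revisiting Stress, so there are no backdoor paths.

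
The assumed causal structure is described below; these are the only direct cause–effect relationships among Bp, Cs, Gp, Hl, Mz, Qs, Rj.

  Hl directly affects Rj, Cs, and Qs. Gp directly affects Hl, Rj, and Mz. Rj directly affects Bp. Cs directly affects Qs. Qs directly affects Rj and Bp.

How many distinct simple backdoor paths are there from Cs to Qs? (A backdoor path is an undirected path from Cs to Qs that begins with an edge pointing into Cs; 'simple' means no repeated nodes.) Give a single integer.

5

A backdoor path from Cs to Qs is any simple undirected path whose first edge points into Cs (i.e. leaves Cs via a parent).
Parents of Cs: {Hl}.
Enumerating:
  P1: Cs <- Hl <- Gp -> Rj <- Qs
  P2: Cs <- Hl <- Gp -> Rj -> Bp <- Qs
  P3: Cs <- Hl -> Qs
  P4: Cs <- Hl -> Rj <- Qs
  P5: Cs <- Hl -> Rj -> Bp <- Qs
That exhausts the simple backdoor paths. Count: 5.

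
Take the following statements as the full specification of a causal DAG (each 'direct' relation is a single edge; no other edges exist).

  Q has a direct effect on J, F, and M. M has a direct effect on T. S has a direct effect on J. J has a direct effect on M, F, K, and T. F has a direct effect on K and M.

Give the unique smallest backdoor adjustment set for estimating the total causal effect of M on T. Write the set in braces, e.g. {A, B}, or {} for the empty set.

Variables eligible for adjustment (non-descendants of M, excluding M and T): {F, J, K, Q, S}.
Backdoor paths from M to T:
  P1: M <- Q -> J -> T
  P2: M <- Q -> F <- J -> T
  P3: M <- Q -> F -> K <- J -> T
  P4: M <- J -> T
  P5: M <- F <- Q -> J -> T
  P6: M <- F <- J -> T
  P7: M <- F -> K <- J -> T
The empty set is not sufficient: P1 (M <- Q -> J -> T) has no collider blocking it and no conditioned non-collider, so it is open.
Try {J}:
  P1: blocked at chain node J ∈ conditioning set.
  P2: blocked at collider F (neither it nor any descendant is in the conditioning set).
  P3: blocked at collider K (neither it nor any descendant is in the conditioning set).
  P4: blocked at fork node J ∈ conditioning set.
  P5: blocked at chain node J ∈ conditioning set.
  P6: blocked at fork node J ∈ conditioning set.
  P7: blocked at collider K (neither it nor any descendant is in the conditioning set).
{J} contains no descendant of M and blocks every backdoor path.
No other singleton works — e.g. {Q} leaves P4 open — so {J} is the unique smallest valid adjustment set.

{J}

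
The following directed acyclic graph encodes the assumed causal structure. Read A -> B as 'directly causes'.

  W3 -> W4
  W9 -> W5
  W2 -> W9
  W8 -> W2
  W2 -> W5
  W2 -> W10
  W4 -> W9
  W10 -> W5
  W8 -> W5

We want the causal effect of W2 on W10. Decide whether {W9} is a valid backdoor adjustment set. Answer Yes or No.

Backdoor paths from W2 to W10 (paths whose first edge points into W2):
  P1: W2 <- W8 -> W5 <- W10
Condition 1 (no descendant of W2 in the set): FAILS — W9 is a descendant of W2.
Condition 2 (every backdoor path blocked by {W9}):
  P1: blocked at collider W5 (neither it nor any descendant is in the conditioning set).
{W9} does not satisfy the backdoor criterion.

No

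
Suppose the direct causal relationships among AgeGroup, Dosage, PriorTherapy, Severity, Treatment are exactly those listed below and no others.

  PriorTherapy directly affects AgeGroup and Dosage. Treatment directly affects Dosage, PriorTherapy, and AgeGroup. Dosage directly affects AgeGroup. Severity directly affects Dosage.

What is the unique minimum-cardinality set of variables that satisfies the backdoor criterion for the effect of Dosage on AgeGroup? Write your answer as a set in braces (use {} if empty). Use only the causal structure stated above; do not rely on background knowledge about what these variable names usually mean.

Variables eligible for adjustment (non-descendants of Dosage, excluding Dosage and AgeGroup): {PriorTherapy, Severity, Treatment}.
Backdoor paths from Dosage to AgeGroup:
  P1: Dosage <- Treatment -> PriorTherapy -> AgeGroup
  P2: Dosage <- Treatment -> AgeGroup
  P3: Dosage <- PriorTherapy <- Treatment -> AgeGroup
  P4: Dosage <- PriorTherapy -> AgeGroup
The empty set is not sufficient: P1 (Dosage <- Treatment -> PriorTherapy -> AgeGroup) has no collider blocking it and no conditioned non-collider, so it is open.
Try {PriorTherapy, Treatment}:
  P1: blocked at fork node Treatment ∈ conditioning set.
  P2: blocked at fork node Treatment ∈ conditioning set.
  P3: blocked at chain node PriorTherapy ∈ conditioning set.
  P4: blocked at fork node PriorTherapy ∈ conditioning set.
{PriorTherapy, Treatment} contains no descendant of Dosage and blocks every backdoor path.
Every element of {PriorTherapy, Treatment} is needed (dropping PriorTherapy leaves P4 open; dropping Treatment leaves P2 open), so no proper subset is valid.
Among all size-2 subsets of the eligible variables, only {PriorTherapy, Treatment} blocks every backdoor path, so it is the unique smallest valid adjustment set.

{PriorTherapy, Treatment}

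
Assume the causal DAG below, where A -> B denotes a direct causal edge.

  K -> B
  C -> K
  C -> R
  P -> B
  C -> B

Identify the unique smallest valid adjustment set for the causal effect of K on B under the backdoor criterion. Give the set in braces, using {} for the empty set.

{C}

Variables eligible for adjustment (non-descendants of K, excluding K and B): {C, P, R}.
Backdoor paths from K to B:
  P1: K <- C -> B
The empty set is not sufficient: P1 (K <- C -> B) has no collider blocking it and no conditioned non-collider, so it is open.
Try {C}:
  P1: blocked at fork node C ∈ conditioning set.
{C} contains no descendant of K and blocks every backdoor path.
No other singleton works — e.g. {P} leaves P1 open — so {C} is the unique smallest valid adjustment set.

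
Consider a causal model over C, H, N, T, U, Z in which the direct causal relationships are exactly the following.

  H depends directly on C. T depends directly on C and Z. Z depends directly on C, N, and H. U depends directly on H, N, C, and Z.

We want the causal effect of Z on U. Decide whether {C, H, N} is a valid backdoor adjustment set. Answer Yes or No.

Backdoor paths from Z to U (paths whose first edge points into Z):
  P1: Z <- C -> H -> U
  P2: Z <- C -> U
  P3: Z <- N -> U
  P4: Z <- H <- C -> U
  P5: Z <- H -> U
Condition 1 (no descendant of Z in the set): holds — descendants of Z are {T, U}; none are in {C, H, N}.
Condition 2 (every backdoor path blocked by {C, H, N}):
  P1: blocked at fork node C ∈ conditioning set.
  P2: blocked at fork node C ∈ conditioning set.
  P3: blocked at fork node N ∈ conditioning set.
  P4: blocked at chain node H ∈ conditioning set.
  P5: blocked at fork node H ∈ conditioning set.
{C, H, N} satisfies the backdoor criterion.

Yes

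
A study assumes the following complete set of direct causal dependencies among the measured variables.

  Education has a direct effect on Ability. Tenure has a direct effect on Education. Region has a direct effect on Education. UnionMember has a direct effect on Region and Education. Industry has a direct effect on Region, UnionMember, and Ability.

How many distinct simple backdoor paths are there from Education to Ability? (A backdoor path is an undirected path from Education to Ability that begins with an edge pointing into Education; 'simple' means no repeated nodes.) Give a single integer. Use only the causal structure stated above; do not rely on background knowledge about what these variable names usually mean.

4

A backdoor path from Education to Ability is any simple undirected path whose first edge points into Education (i.e. leaves Education via a parent).
Parents of Education: {Region, Tenure, UnionMember}.
Enumerating:
  P1: Education <- UnionMember <- Industry -> Ability
  P2: Education <- UnionMember -> Region <- Industry -> Ability
  P3: Education <- Region <- Industry -> Ability
  P4: Education <- Region <- UnionMember <- Industry -> Ability
That exhausts the simple backdoor paths. Count: 4.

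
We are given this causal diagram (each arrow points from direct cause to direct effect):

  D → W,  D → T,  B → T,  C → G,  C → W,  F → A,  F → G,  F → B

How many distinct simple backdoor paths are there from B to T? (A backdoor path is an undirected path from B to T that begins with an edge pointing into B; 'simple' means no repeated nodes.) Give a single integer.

1

A backdoor path from B to T is any simple undirected path whose first edge points into B (i.e. leaves B via a parent).
Parents of B: {F}.
Enumerating:
  P1: B <- F -> G <- C -> W <- D -> T
That exhausts the simple backdoor paths. Count: 1.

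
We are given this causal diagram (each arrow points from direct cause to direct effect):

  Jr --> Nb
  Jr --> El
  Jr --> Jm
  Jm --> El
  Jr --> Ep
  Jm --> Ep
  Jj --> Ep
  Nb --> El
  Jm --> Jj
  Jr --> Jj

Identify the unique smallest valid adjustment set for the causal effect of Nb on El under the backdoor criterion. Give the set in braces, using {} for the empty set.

{Jr}

Variables eligible for adjustment (non-descendants of Nb, excluding Nb and El): {Ep, Jj, Jm, Jr}.
Backdoor paths from Nb to El:
  P1: Nb <- Jr -> Jm -> El
  P2: Nb <- Jr -> Jj <- Jm -> El
  P3: Nb <- Jr -> Jj -> Ep <- Jm -> El
  P4: Nb <- Jr -> El
  P5: Nb <- Jr -> Ep <- Jm -> El
  P6: Nb <- Jr -> Ep <- Jj <- Jm -> El
The empty set is not sufficient: P1 (Nb <- Jr -> Jm -> El) has no collider blocking it and no conditioned non-collider, so it is open.
Try {Jr}:
  P1: blocked at fork node Jr ∈ conditioning set.
  P2: blocked at fork node Jr ∈ conditioning set.
  P3: blocked at fork node Jr ∈ conditioning set.
  P4: blocked at fork node Jr ∈ conditioning set.
  P5: blocked at fork node Jr ∈ conditioning set.
  P6: blocked at fork node Jr ∈ conditioning set.
{Jr} contains no descendant of Nb and blocks every backdoor path.
No other singleton works — e.g. {Jm} leaves P4 open — so {Jr} is the unique smallest valid adjustment set.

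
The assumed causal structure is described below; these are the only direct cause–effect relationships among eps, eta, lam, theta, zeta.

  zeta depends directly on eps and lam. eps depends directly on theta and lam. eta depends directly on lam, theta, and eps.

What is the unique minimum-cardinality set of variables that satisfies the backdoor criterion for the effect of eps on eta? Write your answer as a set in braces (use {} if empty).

Variables eligible for adjustment (non-descendants of eps, excluding eps and eta): {lam, theta}.
Backdoor paths from eps to eta:
  P1: eps <- lam -> eta
  P2: eps <- theta -> eta
The empty set is not sufficient: P1 (eps <- lam -> eta) has no collider blocking it and no conditioned non-collider, so it is open.
Try {lam, theta}:
  P1: blocked at fork node lam ∈ conditioning set.
  P2: blocked at fork node theta ∈ conditioning set.
{lam, theta} contains no descendant of eps and blocks every backdoor path.
Every element of {lam, theta} is needed (dropping lam leaves P1 open; dropping theta leaves P2 open), so no proper subset is valid.
Among all size-2 subsets of the eligible variables, only {lam, theta} blocks every backdoor path, so it is the unique smallest valid adjustment set.

{lam, theta}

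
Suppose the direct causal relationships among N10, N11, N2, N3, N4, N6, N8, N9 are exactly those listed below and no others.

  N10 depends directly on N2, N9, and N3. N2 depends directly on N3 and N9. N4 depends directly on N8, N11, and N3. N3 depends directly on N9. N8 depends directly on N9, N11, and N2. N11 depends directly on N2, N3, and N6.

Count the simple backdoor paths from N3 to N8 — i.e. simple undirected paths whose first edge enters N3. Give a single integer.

A backdoor path from N3 to N8 is any simple undirected path whose first edge points into N3 (i.e. leaves N3 via a parent).
Parents of N3: {N9}.
Enumerating:
  P1: N3 <- N9 -> N2 -> N11 -> N8
  P2: N3 <- N9 -> N2 -> N11 -> N4 <- N8
  P3: N3 <- N9 -> N2 -> N8
  P4: N3 <- N9 -> N10 <- N2 -> N11 -> N8
  P5: N3 <- N9 -> N10 <- N2 -> N11 -> N4 <- N8
  P6: N3 <- N9 -> N10 <- N2 -> N8
  P7: N3 <- N9 -> N8
That exhausts the simple backdoor paths. Count: 7.

7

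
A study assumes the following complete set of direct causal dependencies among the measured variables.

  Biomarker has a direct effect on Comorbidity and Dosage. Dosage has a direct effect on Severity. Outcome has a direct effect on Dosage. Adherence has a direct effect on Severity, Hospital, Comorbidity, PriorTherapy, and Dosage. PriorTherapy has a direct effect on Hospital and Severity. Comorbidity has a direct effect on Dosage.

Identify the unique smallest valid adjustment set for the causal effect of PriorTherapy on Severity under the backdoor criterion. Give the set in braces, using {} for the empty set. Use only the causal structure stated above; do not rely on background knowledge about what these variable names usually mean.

Variables eligible for adjustment (non-descendants of PriorTherapy, excluding PriorTherapy and Severity): {Adherence, Biomarker, Comorbidity, Dosage, Outcome}.
Backdoor paths from PriorTherapy to Severity:
  P1: PriorTherapy <- Adherence -> Comorbidity <- Biomarker -> Dosage -> Severity
  P2: PriorTherapy <- Adherence -> Comorbidity -> Dosage -> Severity
  P3: PriorTherapy <- Adherence -> Dosage -> Severity
  P4: PriorTherapy <- Adherence -> Severity
The empty set is not sufficient: P2 (PriorTherapy <- Adherence -> Comorbidity -> Dosage -> Severity) has no collider blocking it and no conditioned non-collider, so it is open.
Try {Adherence}:
  P1: blocked at fork node Adherence ∈ conditioning set.
  P2: blocked at fork node Adherence ∈ conditioning set.
  P3: blocked at fork node Adherence ∈ conditioning set.
  P4: blocked at fork node Adherence ∈ conditioning set.
{Adherence} contains no descendant of PriorTherapy and blocks every backdoor path.
No other singleton works — e.g. {Biomarker} leaves P2 open — so {Adherence} is the unique smallest valid adjustment set.

{Adherence}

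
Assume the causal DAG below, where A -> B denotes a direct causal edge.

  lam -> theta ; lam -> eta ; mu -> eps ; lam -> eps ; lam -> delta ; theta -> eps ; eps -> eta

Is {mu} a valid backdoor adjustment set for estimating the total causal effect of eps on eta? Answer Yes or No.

Backdoor paths from eps to eta (paths whose first edge points into eps):
  P1: eps <- lam -> eta
  P2: eps <- theta <- lam -> eta
Condition 1 (no descendant of eps in the set): holds — descendants of eps are {eta}; none are in {mu}.
Condition 2 (every backdoor path blocked by {mu}):
  P1: open — no interior node is in the conditioning set.
  P2: open — no interior node is in the conditioning set.
{mu} does not satisfy the backdoor criterion.

No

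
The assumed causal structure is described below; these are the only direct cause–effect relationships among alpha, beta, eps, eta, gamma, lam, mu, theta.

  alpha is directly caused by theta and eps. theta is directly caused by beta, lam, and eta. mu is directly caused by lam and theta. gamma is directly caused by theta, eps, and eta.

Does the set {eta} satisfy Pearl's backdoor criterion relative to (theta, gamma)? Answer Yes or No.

Yes

Backdoor paths from theta to gamma (paths whose first edge points into theta):
  P1: theta <- eta -> gamma
Condition 1 (no descendant of theta in the set): holds — descendants of theta are {alpha, gamma, mu}; none are in {eta}.
Condition 2 (every backdoor path blocked by {eta}):
  P1: blocked at fork node eta ∈ conditioning set.
{eta} satisfies the backdoor criterion.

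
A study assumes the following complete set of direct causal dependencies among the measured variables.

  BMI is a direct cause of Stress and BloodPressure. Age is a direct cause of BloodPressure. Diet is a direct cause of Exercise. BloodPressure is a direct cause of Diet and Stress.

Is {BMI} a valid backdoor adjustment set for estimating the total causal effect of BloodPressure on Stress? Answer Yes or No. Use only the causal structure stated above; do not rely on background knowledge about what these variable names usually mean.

Yes

Backdoor paths from BloodPressure to Stress (paths whose first edge points into BloodPressure):
  P1: BloodPressure <- BMI -> Stress
Condition 1 (no descendant of BloodPressure in the set): holds — descendants of BloodPressure are {Diet, Exercise, Stress}; none are in {BMI}.
Condition 2 (every backdoor path blocked by {BMI}):
  P1: blocked at fork node BMI ∈ conditioning set.
{BMI} satisfies the backdoor criterion.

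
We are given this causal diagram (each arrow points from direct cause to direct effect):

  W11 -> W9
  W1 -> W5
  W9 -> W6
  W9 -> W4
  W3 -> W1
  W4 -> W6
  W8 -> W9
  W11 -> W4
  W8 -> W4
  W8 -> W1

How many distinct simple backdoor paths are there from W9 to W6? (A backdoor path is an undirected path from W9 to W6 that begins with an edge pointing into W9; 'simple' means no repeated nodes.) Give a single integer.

A backdoor path from W9 to W6 is any simple undirected path whose first edge points into W9 (i.e. leaves W9 via a parent).
Parents of W9: {W11, W8}.
Enumerating:
  P1: W9 <- W11 -> W4 -> W6
  P2: W9 <- W8 -> W4 -> W6
That exhausts the simple backdoor paths. Count: 2.

2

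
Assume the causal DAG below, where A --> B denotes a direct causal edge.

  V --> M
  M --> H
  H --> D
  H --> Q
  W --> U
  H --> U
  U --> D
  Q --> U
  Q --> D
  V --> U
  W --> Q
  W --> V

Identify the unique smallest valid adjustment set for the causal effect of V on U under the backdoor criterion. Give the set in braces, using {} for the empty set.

Variables eligible for adjustment (non-descendants of V, excluding V and U): {W}.
Backdoor paths from V to U:
  P1: V <- W -> Q <- H -> U
  P2: V <- W -> Q <- H -> D <- U
  P3: V <- W -> Q -> U
  P4: V <- W -> Q -> D <- H -> U
  P5: V <- W -> Q -> D <- U
  P6: V <- W -> U
The empty set is not sufficient: P3 (V <- W -> Q -> U) has no collider blocking it and no conditioned non-collider, so it is open.
Try {W}:
  P1: blocked at fork node W ∈ conditioning set.
  P2: blocked at fork node W ∈ conditioning set.
  P3: blocked at fork node W ∈ conditioning set.
  P4: blocked at fork node W ∈ conditioning set.
  P5: blocked at fork node W ∈ conditioning set.
  P6: blocked at fork node W ∈ conditioning set.
{W} contains no descendant of V and blocks every backdoor path.
{W} is the unique smallest valid adjustment set.

{W}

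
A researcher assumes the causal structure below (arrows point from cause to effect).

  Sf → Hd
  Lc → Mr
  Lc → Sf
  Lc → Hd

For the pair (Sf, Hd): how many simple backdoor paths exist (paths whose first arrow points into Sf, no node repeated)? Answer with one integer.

A backdoor path from Sf to Hd is any simple undirected path whose first edge points into Sf (i.e. leaves Sf via a parent).
Parents of Sf: {Lc}.
Enumerating:
  P1: Sf <- Lc -> Hd
That exhausts the simple backdoor paths. Count: 1.

1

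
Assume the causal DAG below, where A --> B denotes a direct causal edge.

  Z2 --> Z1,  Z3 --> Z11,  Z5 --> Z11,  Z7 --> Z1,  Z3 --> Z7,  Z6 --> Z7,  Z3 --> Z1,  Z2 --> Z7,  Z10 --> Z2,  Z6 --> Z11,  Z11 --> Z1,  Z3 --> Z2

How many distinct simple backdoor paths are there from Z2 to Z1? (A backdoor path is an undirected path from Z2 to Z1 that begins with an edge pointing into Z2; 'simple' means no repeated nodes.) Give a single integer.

A backdoor path from Z2 to Z1 is any simple undirected path whose first edge points into Z2 (i.e. leaves Z2 via a parent).
Parents of Z2: {Z10, Z3}.
Enumerating:
  P1: Z2 <- Z3 -> Z11 <- Z6 -> Z7 -> Z1
  P2: Z2 <- Z3 -> Z11 -> Z1
  P3: Z2 <- Z3 -> Z7 <- Z6 -> Z11 -> Z1
  P4: Z2 <- Z3 -> Z7 -> Z1
  P5: Z2 <- Z3 -> Z1
That exhausts the simple backdoor paths. Count: 5.

5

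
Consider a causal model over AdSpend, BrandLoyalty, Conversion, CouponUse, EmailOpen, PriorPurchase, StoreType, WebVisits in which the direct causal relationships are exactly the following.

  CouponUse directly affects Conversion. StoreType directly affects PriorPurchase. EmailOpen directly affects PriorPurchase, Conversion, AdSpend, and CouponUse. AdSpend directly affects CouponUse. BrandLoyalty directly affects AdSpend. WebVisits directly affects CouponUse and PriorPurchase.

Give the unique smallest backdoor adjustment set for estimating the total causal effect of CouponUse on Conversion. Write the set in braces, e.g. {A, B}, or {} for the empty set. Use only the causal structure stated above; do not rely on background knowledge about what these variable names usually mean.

{EmailOpen}

Variables eligible for adjustment (non-descendants of CouponUse, excluding CouponUse and Conversion): {AdSpend, BrandLoyalty, EmailOpen, PriorPurchase, StoreType, WebVisits}.
Backdoor paths from CouponUse to Conversion:
  P1: CouponUse <- EmailOpen -> Conversion
  P2: CouponUse <- WebVisits -> PriorPurchase <- EmailOpen -> Conversion
  P3: CouponUse <- AdSpend <- EmailOpen -> Conversion
The empty set is not sufficient: P1 (CouponUse <- EmailOpen -> Conversion) has no collider blocking it and no conditioned non-collider, so it is open.
Try {EmailOpen}:
  P1: blocked at fork node EmailOpen ∈ conditioning set.
  P2: blocked at collider PriorPurchase (neither it nor any descendant is in the conditioning set).
  P3: blocked at fork node EmailOpen ∈ conditioning set.
{EmailOpen} contains no descendant of CouponUse and blocks every backdoor path.
No other singleton works — e.g. {StoreType} leaves P1 open — so {EmailOpen} is the unique smallest valid adjustment set.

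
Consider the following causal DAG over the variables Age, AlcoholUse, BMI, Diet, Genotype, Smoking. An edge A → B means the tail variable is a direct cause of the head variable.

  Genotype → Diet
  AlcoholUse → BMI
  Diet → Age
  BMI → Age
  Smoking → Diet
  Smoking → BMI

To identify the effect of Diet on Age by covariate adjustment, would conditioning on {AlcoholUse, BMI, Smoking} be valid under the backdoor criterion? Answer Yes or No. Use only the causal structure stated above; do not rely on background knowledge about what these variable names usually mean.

Yes

Backdoor paths from Diet to Age (paths whose first edge points into Diet):
  P1: Diet <- Smoking -> BMI -> Age
Condition 1 (no descendant of Diet in the set): holds — descendants of Diet are {Age}; none are in {AlcoholUse, BMI, Smoking}.
Condition 2 (every backdoor path blocked by {AlcoholUse, BMI, Smoking}):
  P1: blocked at fork node Smoking ∈ conditioning set.
{AlcoholUse, BMI, Smoking} satisfies the backdoor criterion.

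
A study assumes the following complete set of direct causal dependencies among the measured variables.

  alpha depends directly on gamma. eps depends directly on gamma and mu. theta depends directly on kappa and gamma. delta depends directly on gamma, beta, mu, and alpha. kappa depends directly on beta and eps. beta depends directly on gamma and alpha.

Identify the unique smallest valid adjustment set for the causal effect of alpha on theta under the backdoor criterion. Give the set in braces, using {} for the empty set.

Variables eligible for adjustment (non-descendants of alpha, excluding alpha and theta): {eps, gamma, mu}.
Backdoor paths from alpha to theta:
  P1: alpha <- gamma -> eps <- mu -> delta <- beta -> kappa -> theta
  P2: alpha <- gamma -> eps -> kappa -> theta
  P3: alpha <- gamma -> beta -> kappa -> theta
  P4: alpha <- gamma -> beta -> delta <- mu -> eps -> kappa -> theta
  P5: alpha <- gamma -> theta
  P6: alpha <- gamma -> delta <- mu -> eps -> kappa -> theta
  P7: alpha <- gamma -> delta <- beta -> kappa -> theta
The empty set is not sufficient: P2 (alpha <- gamma -> eps -> kappa -> theta) has no collider blocking it and no conditioned non-collider, so it is open.
Try {gamma}:
  P1: blocked at fork node gamma ∈ conditioning set.
  P2: blocked at fork node gamma ∈ conditioning set.
  P3: blocked at fork node gamma ∈ conditioning set.
  P4: blocked at fork node gamma ∈ conditioning set.
  P5: blocked at fork node gamma ∈ conditioning set.
  P6: blocked at fork node gamma ∈ conditioning set.
  P7: blocked at fork node gamma ∈ conditioning set.
{gamma} contains no descendant of alpha and blocks every backdoor path.
No other singleton works — e.g. {mu} leaves P2 open — so {gamma} is the unique smallest valid adjustment set.

{gamma}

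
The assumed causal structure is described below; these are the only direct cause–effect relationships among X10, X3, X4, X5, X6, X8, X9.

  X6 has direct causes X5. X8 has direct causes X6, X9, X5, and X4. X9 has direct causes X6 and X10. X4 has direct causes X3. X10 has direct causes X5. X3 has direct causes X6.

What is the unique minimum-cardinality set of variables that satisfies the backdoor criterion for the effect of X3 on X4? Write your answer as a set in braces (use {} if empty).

{}

Variables eligible for adjustment (non-descendants of X3, excluding X3 and X4): {X10, X5, X6, X9}.
Backdoor paths from X3 to X4:
  P1: X3 <- X6 <- X5 -> X10 -> X9 -> X8 <- X4
  P2: X3 <- X6 <- X5 -> X8 <- X4
  P3: X3 <- X6 -> X9 <- X10 <- X5 -> X8 <- X4
  P4: X3 <- X6 -> X9 -> X8 <- X4
  P5: X3 <- X6 -> X8 <- X4
Each backdoor path contains an unconditioned collider, so every path is already blocked with the empty conditioning set:
  P1: blocked at collider X8 (neither it nor any descendant is in the conditioning set).
  P2: blocked at collider X8 (neither it nor any descendant is in the conditioning set).
  P3: blocked at collider X9 (neither it nor any descendant is in the conditioning set).
  P4: blocked at collider X8 (neither it nor any descendant is in the conditioning set).
  P5: blocked at collider X8 (neither it nor any descendant is in the conditioning set).
The empty set is therefore the unique smallest valid set.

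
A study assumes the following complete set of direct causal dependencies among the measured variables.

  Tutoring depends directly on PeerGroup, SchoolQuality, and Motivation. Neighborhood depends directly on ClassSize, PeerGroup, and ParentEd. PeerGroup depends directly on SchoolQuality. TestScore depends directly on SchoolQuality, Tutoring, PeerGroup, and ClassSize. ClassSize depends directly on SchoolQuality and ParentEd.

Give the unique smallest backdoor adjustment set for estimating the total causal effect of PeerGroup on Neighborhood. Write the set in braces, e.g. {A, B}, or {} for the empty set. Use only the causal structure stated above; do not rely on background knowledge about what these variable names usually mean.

{SchoolQuality}

Variables eligible for adjustment (non-descendants of PeerGroup, excluding PeerGroup and Neighborhood): {ClassSize, Motivation, ParentEd, SchoolQuality}.
Backdoor paths from PeerGroup to Neighborhood:
  P1: PeerGroup <- SchoolQuality -> ClassSize <- ParentEd -> Neighborhood
  P2: PeerGroup <- SchoolQuality -> ClassSize -> Neighborhood
  P3: PeerGroup <- SchoolQuality -> Tutoring -> TestScore <- ClassSize <- ParentEd -> Neighborhood
  P4: PeerGroup <- SchoolQuality -> Tutoring -> TestScore <- ClassSize -> Neighborhood
  P5: PeerGroup <- SchoolQuality -> TestScore <- ClassSize <- ParentEd -> Neighborhood
  P6: PeerGroup <- SchoolQuality -> TestScore <- ClassSize -> Neighborhood
The empty set is not sufficient: P2 (PeerGroup <- SchoolQuality -> ClassSize -> Neighborhood) has no collider blocking it and no conditioned non-collider, so it is open.
Try {SchoolQuality}:
  P1: blocked at fork node SchoolQuality ∈ conditioning set.
  P2: blocked at fork node SchoolQuality ∈ conditioning set.
  P3: blocked at fork node SchoolQuality ∈ conditioning set.
  P4: blocked at fork node SchoolQuality ∈ conditioning set.
  P5: blocked at fork node SchoolQuality ∈ conditioning set.
  P6: blocked at fork node SchoolQuality ∈ conditioning set.
{SchoolQuality} contains no descendant of PeerGroup and blocks every backdoor path.
No other singleton works — e.g. {Motivation} leaves P2 open — so {SchoolQuality} is the unique smallest valid adjustment set.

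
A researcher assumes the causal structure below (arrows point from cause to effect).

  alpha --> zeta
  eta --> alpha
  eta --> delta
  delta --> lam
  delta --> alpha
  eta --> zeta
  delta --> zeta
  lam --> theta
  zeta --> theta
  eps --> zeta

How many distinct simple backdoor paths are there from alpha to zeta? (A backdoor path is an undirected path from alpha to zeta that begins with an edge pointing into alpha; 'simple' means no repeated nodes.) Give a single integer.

A backdoor path from alpha to zeta is any simple undirected path whose first edge points into alpha (i.e. leaves alpha via a parent).
Parents of alpha: {delta, eta}.
Enumerating:
  P1: alpha <- eta -> delta -> lam -> theta <- zeta
  P2: alpha <- eta -> delta -> zeta
  P3: alpha <- eta -> zeta
  P4: alpha <- delta <- eta -> zeta
  P5: alpha <- delta -> lam -> theta <- zeta
  P6: alpha <- delta -> zeta
That exhausts the simple backdoor paths. Count: 6.

6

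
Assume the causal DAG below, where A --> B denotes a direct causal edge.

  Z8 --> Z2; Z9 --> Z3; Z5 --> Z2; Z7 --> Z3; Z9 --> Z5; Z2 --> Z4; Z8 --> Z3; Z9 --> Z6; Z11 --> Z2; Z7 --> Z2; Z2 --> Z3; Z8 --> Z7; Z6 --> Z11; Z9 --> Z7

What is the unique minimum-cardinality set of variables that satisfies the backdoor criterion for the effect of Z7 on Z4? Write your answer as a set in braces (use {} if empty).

Variables eligible for adjustment (non-descendants of Z7, excluding Z7 and Z4): {Z11, Z5, Z6, Z8, Z9}.
Backdoor paths from Z7 to Z4:
  P1: Z7 <- Z9 -> Z6 -> Z11 -> Z2 -> Z4
  P2: Z7 <- Z9 -> Z5 -> Z2 -> Z4
  P3: Z7 <- Z9 -> Z3 <- Z8 -> Z2 -> Z4
  P4: Z7 <- Z9 -> Z3 <- Z2 -> Z4
  P5: Z7 <- Z8 -> Z2 -> Z4
  P6: Z7 <- Z8 -> Z3 <- Z9 -> Z6 -> Z11 -> Z2 -> Z4
  P7: Z7 <- Z8 -> Z3 <- Z9 -> Z5 -> Z2 -> Z4
  P8: Z7 <- Z8 -> Z3 <- Z2 -> Z4
The empty set is not sufficient: P1 (Z7 <- Z9 -> Z6 -> Z11 -> Z2 -> Z4) has no collider blocking it and no conditioned non-collider, so it is open.
Try {Z8, Z9}:
  P1: blocked at fork node Z9 ∈ conditioning set.
  P2: blocked at fork node Z9 ∈ conditioning set.
  P3: blocked at fork node Z9 ∈ conditioning set.
  P4: blocked at fork node Z9 ∈ conditioning set.
  P5: blocked at fork node Z8 ∈ conditioning set.
  P6: blocked at fork node Z8 ∈ conditioning set.
  P7: blocked at fork node Z8 ∈ conditioning set.
  P8: blocked at fork node Z8 ∈ conditioning set.
{Z8, Z9} contains no descendant of Z7 and blocks every backdoor path.
Every element of {Z8, Z9} is needed (dropping Z8 leaves P5 open; dropping Z9 leaves P1 open), so no proper subset is valid.
Among all size-2 subsets of the eligible variables, only {Z8, Z9} blocks every backdoor path, so it is the unique smallest valid adjustment set.

{Z8, Z9}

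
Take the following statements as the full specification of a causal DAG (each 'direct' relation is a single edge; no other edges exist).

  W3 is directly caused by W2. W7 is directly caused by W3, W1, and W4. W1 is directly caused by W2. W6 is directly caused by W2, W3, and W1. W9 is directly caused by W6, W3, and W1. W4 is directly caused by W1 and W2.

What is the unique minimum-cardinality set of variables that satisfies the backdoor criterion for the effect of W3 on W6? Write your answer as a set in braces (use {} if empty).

{W2}

Variables eligible for adjustment (non-descendants of W3, excluding W3 and W6): {W1, W2, W4}.
Backdoor paths from W3 to W6:
  P1: W3 <- W2 -> W1 -> W6
  P2: W3 <- W2 -> W1 -> W9 <- W6
  P3: W3 <- W2 -> W6
  P4: W3 <- W2 -> W4 <- W1 -> W6
  P5: W3 <- W2 -> W4 <- W1 -> W9 <- W6
  P6: W3 <- W2 -> W4 -> W7 <- W1 -> W6
  P7: W3 <- W2 -> W4 -> W7 <- W1 -> W9 <- W6
The empty set is not sufficient: P1 (W3 <- W2 -> W1 -> W6) has no collider blocking it and no conditioned non-collider, so it is open.
Try {W2}:
  P1: blocked at fork node W2 ∈ conditioning set.
  P2: blocked at fork node W2 ∈ conditioning set.
  P3: blocked at fork node W2 ∈ conditioning set.
  P4: blocked at fork node W2 ∈ conditioning set.
  P5: blocked at fork node W2 ∈ conditioning set.
  P6: blocked at fork node W2 ∈ conditioning set.
  P7: blocked at fork node W2 ∈ conditioning set.
{W2} contains no descendant of W3 and blocks every backdoor path.
No other singleton works — e.g. {W1} leaves P3 open — so {W2} is the unique smallest valid adjustment set.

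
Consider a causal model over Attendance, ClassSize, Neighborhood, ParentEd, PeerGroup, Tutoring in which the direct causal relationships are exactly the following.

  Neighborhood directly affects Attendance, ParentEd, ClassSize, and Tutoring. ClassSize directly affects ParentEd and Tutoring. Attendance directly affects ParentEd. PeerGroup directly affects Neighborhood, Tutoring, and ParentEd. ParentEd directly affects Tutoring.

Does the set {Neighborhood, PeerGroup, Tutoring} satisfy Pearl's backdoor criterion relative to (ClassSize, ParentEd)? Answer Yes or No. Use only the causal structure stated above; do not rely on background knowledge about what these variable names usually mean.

No

Backdoor paths from ClassSize to ParentEd (paths whose first edge points into ClassSize):
  P1: ClassSize <- Neighborhood <- PeerGroup -> ParentEd
  P2: ClassSize <- Neighborhood <- PeerGroup -> Tutoring <- ParentEd
  P3: ClassSize <- Neighborhood -> Attendance -> ParentEd
  P4: ClassSize <- Neighborhood -> ParentEd
  P5: ClassSize <- Neighborhood -> Tutoring <- PeerGroup -> ParentEd
  P6: ClassSize <- Neighborhood -> Tutoring <- ParentEd
Condition 1 (no descendant of ClassSize in the set): FAILS — Tutoring is a descendant of ClassSize.
Condition 2 (every backdoor path blocked by {Neighborhood, PeerGroup, Tutoring}):
  P1: blocked at chain node Neighborhood ∈ conditioning set.
  P2: blocked at chain node Neighborhood ∈ conditioning set.
  P3: blocked at fork node Neighborhood ∈ conditioning set.
  P4: blocked at fork node Neighborhood ∈ conditioning set.
  P5: blocked at fork node Neighborhood ∈ conditioning set.
  P6: blocked at fork node Neighborhood ∈ conditioning set.
{Neighborhood, PeerGroup, Tutoring} does not satisfy the backdoor criterion.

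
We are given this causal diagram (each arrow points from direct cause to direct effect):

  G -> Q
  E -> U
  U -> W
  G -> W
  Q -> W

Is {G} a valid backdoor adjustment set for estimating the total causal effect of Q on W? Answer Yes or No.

Backdoor paths from Q to W (paths whose first edge points into Q):
  P1: Q <- G -> W
Condition 1 (no descendant of Q in the set): holds — descendants of Q are {W}; none are in {G}.
Condition 2 (every backdoor path blocked by {G}):
  P1: blocked at fork node G ∈ conditioning set.
{G} satisfies the backdoor criterion.

Yes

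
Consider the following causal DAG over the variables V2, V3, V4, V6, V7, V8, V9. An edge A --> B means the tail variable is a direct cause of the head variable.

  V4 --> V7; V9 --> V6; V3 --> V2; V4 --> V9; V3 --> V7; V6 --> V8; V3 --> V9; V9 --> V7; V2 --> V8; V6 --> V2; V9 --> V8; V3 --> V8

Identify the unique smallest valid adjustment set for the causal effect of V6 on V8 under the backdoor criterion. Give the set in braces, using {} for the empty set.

{V9}

Variables eligible for adjustment (non-descendants of V6, excluding V6 and V8): {V3, V4, V7, V9}.
Backdoor paths from V6 to V8:
  P1: V6 <- V9 <- V3 -> V2 -> V8
  P2: V6 <- V9 <- V3 -> V8
  P3: V6 <- V9 <- V4 -> V7 <- V3 -> V2 -> V8
  P4: V6 <- V9 <- V4 -> V7 <- V3 -> V8
  P5: V6 <- V9 -> V7 <- V3 -> V2 -> V8
  P6: V6 <- V9 -> V7 <- V3 -> V8
  P7: V6 <- V9 -> V8
The empty set is not sufficient: P1 (V6 <- V9 <- V3 -> V2 -> V8) has no collider blocking it and no conditioned non-collider, so it is open.
Try {V9}:
  P1: blocked at chain node V9 ∈ conditioning set.
  P2: blocked at chain node V9 ∈ conditioning set.
  P3: blocked at chain node V9 ∈ conditioning set.
  P4: blocked at chain node V9 ∈ conditioning set.
  P5: blocked at fork node V9 ∈ conditioning set.
  P6: blocked at fork node V9 ∈ conditioning set.
  P7: blocked at fork node V9 ∈ conditioning set.
{V9} contains no descendant of V6 and blocks every backdoor path.
No other singleton works — e.g. {V3} leaves P7 open — so {V9} is the unique smallest valid adjustment set.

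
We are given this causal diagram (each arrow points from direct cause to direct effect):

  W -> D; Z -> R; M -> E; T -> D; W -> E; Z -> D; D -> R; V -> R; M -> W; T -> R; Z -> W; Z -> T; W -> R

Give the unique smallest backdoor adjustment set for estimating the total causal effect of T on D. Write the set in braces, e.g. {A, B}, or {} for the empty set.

Variables eligible for adjustment (non-descendants of T, excluding T and D): {E, M, V, W, Z}.
Backdoor paths from T to D:
  P1: T <- Z -> W -> D
  P2: T <- Z -> W -> R <- D
  P3: T <- Z -> D
  P4: T <- Z -> R <- W -> D
  P5: T <- Z -> R <- D
The empty set is not sufficient: P1 (T <- Z -> W -> D) has no collider blocking it and no conditioned non-collider, so it is open.
Try {Z}:
  P1: blocked at fork node Z ∈ conditioning set.
  P2: blocked at fork node Z ∈ conditioning set.
  P3: blocked at fork node Z ∈ conditioning set.
  P4: blocked at fork node Z ∈ conditioning set.
  P5: blocked at fork node Z ∈ conditioning set.
{Z} contains no descendant of T and blocks every backdoor path.
No other singleton works — e.g. {M} leaves P1 open — so {Z} is the unique smallest valid adjustment set.

{Z}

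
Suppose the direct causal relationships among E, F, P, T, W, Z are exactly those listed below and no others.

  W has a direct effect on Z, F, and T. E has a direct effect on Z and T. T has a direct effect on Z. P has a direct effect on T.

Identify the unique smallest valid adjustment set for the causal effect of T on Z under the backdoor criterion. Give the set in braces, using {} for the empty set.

{E, W}

Variables eligible for adjustment (non-descendants of T, excluding T and Z): {E, F, P, W}.
Backdoor paths from T to Z:
  P1: T <- W -> Z
  P2: T <- E -> Z
The empty set is not sufficient: P1 (T <- W -> Z) has no collider blocking it and no conditioned non-collider, so it is open.
Try {E, W}:
  P1: blocked at fork node W ∈ conditioning set.
  P2: blocked at fork node E ∈ conditioning set.
{E, W} contains no descendant of T and blocks every backdoor path.
Every element of {E, W} is needed (dropping E leaves P2 open; dropping W leaves P1 open), so no proper subset is valid.
Among all size-2 subsets of the eligible variables, only {E, W} blocks every backdoor path, so it is the unique smallest valid adjustment set.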